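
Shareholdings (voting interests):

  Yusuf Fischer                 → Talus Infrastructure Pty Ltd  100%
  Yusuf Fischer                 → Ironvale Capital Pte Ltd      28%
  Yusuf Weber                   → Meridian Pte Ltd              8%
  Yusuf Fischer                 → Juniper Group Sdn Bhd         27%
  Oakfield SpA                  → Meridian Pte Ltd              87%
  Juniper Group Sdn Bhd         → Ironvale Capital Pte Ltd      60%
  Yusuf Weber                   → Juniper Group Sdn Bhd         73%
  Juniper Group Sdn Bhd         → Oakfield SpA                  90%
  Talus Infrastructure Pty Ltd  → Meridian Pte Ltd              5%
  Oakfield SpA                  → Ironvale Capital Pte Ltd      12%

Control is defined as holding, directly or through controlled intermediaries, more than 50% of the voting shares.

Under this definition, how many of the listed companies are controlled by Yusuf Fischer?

Yusuf Fischer holds 100% of Talus, so Yusuf Fischer controls Talus.
No other company's threshold is met.
Yusuf Fischer controls 1 company.

1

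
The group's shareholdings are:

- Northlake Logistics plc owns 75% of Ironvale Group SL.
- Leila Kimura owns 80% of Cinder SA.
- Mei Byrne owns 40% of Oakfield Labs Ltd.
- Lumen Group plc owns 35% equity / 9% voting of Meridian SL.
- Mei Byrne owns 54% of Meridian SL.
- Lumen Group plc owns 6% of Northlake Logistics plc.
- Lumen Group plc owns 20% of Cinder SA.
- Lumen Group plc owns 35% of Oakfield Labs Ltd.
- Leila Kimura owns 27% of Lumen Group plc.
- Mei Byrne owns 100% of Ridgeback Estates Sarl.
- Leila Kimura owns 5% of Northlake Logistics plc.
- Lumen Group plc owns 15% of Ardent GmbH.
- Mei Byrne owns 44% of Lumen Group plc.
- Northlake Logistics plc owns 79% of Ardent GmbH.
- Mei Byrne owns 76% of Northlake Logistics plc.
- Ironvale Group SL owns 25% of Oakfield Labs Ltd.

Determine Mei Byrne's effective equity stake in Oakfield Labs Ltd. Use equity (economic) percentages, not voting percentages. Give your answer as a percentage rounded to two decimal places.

70.15%

Mei reaches Oakfield along 4 paths.
Via Lumen → Northlake → Ironvale: 44% × 6% × 75% × 25% = 0.495%.
Via Northlake → Ironvale: 76% × 75% × 25% = 14.25%.
Direct stake: 40% = 40%.
Via Lumen: 44% × 35% = 15.4%.
Total: 0.495% + 14.25% + 40% + 15.4% = 70.145%.
Rounded: 70.15%.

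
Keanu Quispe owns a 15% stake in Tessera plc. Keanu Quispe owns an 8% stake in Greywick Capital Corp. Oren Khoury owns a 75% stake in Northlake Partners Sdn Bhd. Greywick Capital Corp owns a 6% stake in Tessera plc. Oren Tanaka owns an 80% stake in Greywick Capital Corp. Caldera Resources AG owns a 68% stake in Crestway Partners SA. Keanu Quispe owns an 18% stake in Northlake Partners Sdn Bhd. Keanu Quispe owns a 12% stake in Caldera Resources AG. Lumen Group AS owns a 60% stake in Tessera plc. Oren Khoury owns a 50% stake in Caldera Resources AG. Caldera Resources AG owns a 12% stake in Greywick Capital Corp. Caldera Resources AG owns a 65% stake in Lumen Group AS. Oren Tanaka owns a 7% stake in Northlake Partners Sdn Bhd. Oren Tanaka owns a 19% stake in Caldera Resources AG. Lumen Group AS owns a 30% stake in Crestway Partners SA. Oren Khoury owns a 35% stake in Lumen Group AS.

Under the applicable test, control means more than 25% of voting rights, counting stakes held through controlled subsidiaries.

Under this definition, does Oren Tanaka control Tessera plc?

Oren Tanaka holds 80% of Greywick, so Oren Tanaka controls Greywick.
In Tessera, Oren Tanaka's side holds only 6%, not > 25%.
So Oren Tanaka does not control Tessera.

No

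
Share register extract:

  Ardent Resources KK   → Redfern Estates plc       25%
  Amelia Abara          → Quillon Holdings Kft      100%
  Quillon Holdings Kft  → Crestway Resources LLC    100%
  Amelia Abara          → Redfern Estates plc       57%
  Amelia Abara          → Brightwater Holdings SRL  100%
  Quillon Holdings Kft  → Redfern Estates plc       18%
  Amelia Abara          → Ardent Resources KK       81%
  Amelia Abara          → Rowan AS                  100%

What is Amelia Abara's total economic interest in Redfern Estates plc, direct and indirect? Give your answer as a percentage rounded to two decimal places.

95.25%

Amelia reaches Redfern along 3 paths.
Via Quillon: 100% × 18% = 18%.
Via Ardent: 81% × 25% = 20.25%.
Direct stake: 57% = 57%.
Total: 18% + 20.25% + 57% = 95.25%.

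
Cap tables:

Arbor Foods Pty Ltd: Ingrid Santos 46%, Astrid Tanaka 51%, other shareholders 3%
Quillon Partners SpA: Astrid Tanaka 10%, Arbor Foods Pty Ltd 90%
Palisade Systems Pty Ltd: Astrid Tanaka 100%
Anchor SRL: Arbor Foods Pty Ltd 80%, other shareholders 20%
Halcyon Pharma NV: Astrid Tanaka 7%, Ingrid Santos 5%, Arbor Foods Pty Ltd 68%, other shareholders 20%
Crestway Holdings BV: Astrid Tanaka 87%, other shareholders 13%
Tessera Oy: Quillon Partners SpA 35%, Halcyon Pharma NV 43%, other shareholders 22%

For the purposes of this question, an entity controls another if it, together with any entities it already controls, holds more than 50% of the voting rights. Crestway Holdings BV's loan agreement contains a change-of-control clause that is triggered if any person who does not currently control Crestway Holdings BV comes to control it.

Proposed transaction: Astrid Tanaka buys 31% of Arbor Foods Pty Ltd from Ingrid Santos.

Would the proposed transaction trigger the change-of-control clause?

No

The purchase adds only to Astrid's holdings (Ingrid's stake shrinks), so Astrid is the only person who could newly come to control Crestway.
Astrid holds 87% of Crestway, so Astrid controls Crestway.
So Astrid already controls Crestway before the transaction.
After the purchase, Astrid's direct stake in Arbor rises to 51% + 31% = 82%, and Ingrid's stake falls to 15%.
Astrid controlled Crestway already, so this is not a new person acquiring control; every other person's position is unchanged or reduced.
No new person acquires control, so the clause is not triggered.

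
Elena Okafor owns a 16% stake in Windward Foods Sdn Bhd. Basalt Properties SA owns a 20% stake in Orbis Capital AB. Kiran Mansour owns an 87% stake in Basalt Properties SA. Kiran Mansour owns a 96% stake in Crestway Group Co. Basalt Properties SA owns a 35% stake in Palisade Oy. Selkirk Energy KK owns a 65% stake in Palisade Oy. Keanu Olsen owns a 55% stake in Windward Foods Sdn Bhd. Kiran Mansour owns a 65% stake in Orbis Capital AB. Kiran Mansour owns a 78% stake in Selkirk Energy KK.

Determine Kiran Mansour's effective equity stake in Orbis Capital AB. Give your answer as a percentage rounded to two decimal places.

82.40%

Kiran reaches Orbis along 2 paths.
Direct stake: 65% = 65%.
Via Basalt: 87% × 20% = 17.4%.
Total: 65% + 17.4% = 82.4%.
Rounded: 82.40%.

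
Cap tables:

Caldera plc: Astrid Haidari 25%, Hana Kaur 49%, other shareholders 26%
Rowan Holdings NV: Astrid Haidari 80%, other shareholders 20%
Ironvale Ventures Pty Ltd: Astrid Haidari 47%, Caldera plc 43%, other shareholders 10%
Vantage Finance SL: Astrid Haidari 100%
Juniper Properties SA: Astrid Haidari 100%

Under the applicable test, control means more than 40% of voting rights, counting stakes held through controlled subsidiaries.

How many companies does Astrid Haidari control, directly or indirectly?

4

Astrid holds 80% of Rowan, so Astrid controls Rowan.
Astrid holds 47% of Ironvale, so Astrid controls Ironvale.
Astrid holds 100% of Vantage, so Astrid controls Vantage.
Astrid holds 100% of Juniper, so Astrid controls Juniper.
No other company's threshold is met.
Astrid controls 4 companies.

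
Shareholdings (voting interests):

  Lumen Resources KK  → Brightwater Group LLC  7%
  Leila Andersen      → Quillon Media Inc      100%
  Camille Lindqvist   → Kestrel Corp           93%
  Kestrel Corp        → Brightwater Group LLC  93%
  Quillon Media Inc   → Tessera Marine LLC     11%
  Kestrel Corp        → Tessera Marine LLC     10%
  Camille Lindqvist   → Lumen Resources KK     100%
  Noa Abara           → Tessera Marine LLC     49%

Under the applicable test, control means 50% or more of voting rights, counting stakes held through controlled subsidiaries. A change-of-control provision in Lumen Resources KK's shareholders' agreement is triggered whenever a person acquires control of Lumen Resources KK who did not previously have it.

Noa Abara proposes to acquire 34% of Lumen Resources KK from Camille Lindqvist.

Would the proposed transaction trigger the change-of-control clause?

The purchase adds only to Noa's holdings (Camille's stake shrinks), so Noa is the only person who could newly come to control Lumen.
Noa's largest direct stake is 49% in Tessera, which does not meet the threshold, so Noa controls no company.
Neither Noa nor any entity Noa controls holds any voting interest in Lumen.
So before the transaction, Noa does not control Lumen.
After the purchase, Noa holds 34% of Lumen directly, and Camille's stake falls to 66%.
After the transaction, Noa's side holds 34% of Lumen, not ≥ 50%, so Noa still does not control Lumen.
No new person acquires control, so the clause is not triggered.

No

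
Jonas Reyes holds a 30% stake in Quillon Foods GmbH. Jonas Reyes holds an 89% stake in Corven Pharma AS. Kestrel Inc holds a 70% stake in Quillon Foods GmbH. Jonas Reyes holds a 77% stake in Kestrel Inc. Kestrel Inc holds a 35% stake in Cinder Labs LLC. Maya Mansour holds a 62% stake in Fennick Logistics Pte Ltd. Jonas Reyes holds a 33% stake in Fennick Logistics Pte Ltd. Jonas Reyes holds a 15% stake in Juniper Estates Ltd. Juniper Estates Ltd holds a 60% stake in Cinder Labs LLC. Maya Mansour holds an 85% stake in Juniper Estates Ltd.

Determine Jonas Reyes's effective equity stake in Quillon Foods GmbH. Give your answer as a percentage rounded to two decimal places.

83.90%

Jonas reaches Quillon along 2 paths.
Direct stake: 30% = 30%.
Via Kestrel: 77% × 70% = 53.9%.
Total: 30% + 53.9% = 83.9%.
Rounded: 83.90%.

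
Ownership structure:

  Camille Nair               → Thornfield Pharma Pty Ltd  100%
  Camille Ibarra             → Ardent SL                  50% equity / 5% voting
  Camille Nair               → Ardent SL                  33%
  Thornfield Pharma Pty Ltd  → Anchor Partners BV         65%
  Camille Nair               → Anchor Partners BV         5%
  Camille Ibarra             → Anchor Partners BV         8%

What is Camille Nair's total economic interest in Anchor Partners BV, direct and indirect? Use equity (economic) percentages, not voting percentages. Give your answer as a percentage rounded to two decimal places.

70.00%

Camille Nair reaches Anchor along 2 paths.
Direct stake: 5% = 5%.
Via Thornfield: 100% × 65% = 65%.
Total: 5% + 65% = 70%.
Rounded: 70.00%.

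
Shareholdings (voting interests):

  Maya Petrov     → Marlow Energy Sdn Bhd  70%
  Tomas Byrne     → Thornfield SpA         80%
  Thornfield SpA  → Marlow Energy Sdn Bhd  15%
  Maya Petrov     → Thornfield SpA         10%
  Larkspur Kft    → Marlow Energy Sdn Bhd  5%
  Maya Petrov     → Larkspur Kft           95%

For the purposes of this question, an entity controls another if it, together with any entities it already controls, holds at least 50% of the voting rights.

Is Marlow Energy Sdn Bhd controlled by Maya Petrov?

Maya holds 95% of Larkspur, so Maya controls Larkspur.
Larkspur and Maya together hold 5% + 70% = 75% of Marlow, so Maya controls Marlow.

Yes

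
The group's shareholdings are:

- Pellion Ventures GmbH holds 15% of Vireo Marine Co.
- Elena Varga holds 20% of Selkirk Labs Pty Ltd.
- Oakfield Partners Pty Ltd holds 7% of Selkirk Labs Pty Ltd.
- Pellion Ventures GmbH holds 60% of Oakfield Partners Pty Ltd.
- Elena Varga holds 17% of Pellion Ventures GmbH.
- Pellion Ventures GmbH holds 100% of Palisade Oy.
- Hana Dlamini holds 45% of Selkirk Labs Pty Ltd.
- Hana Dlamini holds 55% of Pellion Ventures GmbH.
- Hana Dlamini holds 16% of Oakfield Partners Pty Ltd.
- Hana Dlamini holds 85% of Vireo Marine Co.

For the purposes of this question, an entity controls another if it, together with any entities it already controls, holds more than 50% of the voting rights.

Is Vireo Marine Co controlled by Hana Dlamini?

Hana holds 55% of Pellion, so Hana controls Pellion.
Pellion and Hana together hold 15% + 85% = 100% of Vireo, so Hana controls Vireo.

Yes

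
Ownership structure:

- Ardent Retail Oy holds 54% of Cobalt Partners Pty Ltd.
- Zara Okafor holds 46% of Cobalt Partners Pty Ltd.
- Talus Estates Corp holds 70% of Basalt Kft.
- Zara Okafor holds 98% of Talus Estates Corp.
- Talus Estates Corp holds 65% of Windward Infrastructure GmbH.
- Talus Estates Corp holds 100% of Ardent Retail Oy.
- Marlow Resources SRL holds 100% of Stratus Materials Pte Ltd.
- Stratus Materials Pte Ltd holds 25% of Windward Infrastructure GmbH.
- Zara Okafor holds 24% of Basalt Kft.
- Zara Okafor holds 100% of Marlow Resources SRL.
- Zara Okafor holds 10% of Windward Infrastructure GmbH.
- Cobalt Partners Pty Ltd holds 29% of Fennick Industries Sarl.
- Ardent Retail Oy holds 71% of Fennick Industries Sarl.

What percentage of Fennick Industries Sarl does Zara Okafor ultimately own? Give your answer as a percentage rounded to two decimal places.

Zara reaches Fennick along 3 paths.
Via Talus → Ardent → Cobalt: 98% × 100% × 54% × 29% = 15.3468%.
Via Cobalt: 46% × 29% = 13.34%.
Via Talus → Ardent: 98% × 100% × 71% = 69.58%.
Total: 15.3468% + 13.34% + 69.58% = 98.2668%.
Rounded: 98.27%.

98.27%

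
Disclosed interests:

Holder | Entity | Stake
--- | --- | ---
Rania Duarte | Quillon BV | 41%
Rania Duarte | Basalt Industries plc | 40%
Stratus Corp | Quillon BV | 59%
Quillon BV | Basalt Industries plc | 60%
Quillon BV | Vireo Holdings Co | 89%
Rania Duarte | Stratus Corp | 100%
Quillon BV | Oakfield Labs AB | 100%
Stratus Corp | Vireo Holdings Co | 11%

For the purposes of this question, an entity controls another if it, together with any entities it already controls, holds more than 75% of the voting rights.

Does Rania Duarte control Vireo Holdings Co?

Yes

Rania holds 100% of Stratus, so Rania controls Stratus.
Rania and Stratus together hold 41% + 59% = 100% of Quillon, so Rania controls Quillon.
Quillon and Stratus together hold 89% + 11% = 100% of Vireo, so Rania controls Vireo.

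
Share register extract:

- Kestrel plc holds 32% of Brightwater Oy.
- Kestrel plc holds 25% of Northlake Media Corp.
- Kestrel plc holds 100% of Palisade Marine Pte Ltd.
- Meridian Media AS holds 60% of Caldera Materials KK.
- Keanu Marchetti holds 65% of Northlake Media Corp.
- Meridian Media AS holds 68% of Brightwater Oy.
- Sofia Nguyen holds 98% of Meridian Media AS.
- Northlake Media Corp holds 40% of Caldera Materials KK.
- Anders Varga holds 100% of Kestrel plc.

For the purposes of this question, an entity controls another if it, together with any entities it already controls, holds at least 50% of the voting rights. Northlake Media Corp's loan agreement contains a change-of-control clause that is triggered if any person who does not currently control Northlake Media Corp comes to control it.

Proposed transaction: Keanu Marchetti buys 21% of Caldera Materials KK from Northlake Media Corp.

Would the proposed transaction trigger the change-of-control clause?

No

The purchase adds only to Keanu's holdings (Northlake's stake shrinks), so Keanu is the only person who could newly come to control Northlake.
Keanu holds 65% of Northlake, so Keanu controls Northlake.
So Keanu already controls Northlake before the transaction.
After the purchase, Keanu holds 21% of Caldera directly, and Northlake's stake falls to 19%.
Keanu controlled Northlake already, so this is not a new person acquiring control; every other person's position is unchanged or reduced.
No new person acquires control, so the clause is not triggered.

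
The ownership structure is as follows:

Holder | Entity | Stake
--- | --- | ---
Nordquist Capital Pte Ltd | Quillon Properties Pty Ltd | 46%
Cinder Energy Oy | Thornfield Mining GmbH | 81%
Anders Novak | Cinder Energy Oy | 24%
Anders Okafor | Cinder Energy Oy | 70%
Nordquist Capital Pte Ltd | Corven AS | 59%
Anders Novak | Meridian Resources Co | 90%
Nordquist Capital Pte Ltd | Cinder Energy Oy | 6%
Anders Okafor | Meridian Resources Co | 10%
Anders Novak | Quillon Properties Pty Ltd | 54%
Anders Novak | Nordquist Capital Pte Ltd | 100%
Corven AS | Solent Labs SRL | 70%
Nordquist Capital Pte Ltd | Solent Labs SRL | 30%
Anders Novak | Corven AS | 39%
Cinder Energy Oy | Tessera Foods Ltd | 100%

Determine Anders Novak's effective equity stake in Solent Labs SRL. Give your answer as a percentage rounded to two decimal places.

Anders Novak reaches Solent along 3 paths.
Via Nordquist: 100% × 30% = 30%.
Via Corven: 39% × 70% = 27.3%.
Via Nordquist → Corven: 100% × 59% × 70% = 41.3%.
Total: 30% + 27.3% + 41.3% = 98.6%.
Rounded: 98.60%.

98.60%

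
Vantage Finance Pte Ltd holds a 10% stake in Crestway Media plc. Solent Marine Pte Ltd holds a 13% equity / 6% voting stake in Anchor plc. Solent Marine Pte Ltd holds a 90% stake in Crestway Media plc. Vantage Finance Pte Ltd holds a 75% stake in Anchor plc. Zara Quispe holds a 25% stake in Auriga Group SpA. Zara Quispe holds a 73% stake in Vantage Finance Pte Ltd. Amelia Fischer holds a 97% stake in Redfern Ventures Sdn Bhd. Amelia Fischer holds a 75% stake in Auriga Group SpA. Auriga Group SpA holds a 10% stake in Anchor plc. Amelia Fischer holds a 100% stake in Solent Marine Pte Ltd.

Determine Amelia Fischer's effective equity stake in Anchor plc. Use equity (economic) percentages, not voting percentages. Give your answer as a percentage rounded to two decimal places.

Amelia reaches Anchor along 2 paths.
Via Auriga: 75% × 10% = 7.5%.
Via Solent: 100% × 13% = 13%.
Total: 7.5% + 13% = 20.5%.
Rounded: 20.50%.

20.50%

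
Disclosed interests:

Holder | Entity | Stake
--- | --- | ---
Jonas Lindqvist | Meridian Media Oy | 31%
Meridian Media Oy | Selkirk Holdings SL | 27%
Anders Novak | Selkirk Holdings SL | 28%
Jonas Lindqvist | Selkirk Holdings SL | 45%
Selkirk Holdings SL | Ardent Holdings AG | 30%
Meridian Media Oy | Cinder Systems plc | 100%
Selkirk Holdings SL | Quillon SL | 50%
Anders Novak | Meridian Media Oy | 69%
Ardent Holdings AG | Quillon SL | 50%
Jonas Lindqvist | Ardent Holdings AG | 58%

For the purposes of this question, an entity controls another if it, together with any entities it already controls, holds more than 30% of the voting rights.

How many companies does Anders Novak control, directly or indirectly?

4

Anders holds 69% of Meridian, so Anders controls Meridian.
Meridian holds 100% of Cinder, so Anders controls Cinder.
Meridian and Anders together hold 27% + 28% = 55% of Selkirk, so Anders controls Selkirk.
Selkirk holds 50% of Quillon, so Anders controls Quillon.
No other company's threshold is met.
Anders controls 4 companies.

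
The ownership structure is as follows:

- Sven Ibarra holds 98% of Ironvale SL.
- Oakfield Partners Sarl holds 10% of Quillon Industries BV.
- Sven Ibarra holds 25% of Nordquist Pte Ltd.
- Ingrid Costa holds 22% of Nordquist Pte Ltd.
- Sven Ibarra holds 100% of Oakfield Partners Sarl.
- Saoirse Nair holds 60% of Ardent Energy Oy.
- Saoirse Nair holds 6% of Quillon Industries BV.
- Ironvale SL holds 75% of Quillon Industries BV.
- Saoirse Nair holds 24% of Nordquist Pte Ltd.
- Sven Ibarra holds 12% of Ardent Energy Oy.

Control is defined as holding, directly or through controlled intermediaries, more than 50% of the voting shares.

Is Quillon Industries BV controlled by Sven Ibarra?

Yes

Sven holds 98% of Ironvale, so Sven controls Ironvale.
Sven holds 100% of Oakfield, so Sven controls Oakfield.
Oakfield and Ironvale together hold 10% + 75% = 85% of Quillon, so Sven controls Quillon.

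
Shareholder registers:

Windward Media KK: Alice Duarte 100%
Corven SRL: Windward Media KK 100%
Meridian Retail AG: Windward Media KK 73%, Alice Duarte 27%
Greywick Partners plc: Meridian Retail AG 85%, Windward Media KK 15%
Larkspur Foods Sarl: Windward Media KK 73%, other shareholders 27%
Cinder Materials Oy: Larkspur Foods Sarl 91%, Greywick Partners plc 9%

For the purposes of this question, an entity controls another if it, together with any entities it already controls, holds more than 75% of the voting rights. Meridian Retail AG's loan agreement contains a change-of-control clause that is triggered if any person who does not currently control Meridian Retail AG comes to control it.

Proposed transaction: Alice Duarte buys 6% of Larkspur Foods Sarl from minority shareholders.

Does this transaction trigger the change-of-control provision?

The purchase changes only Alice's holdings, so Alice is the only person who could newly come to control Meridian.
Alice holds 100% of Windward, so Alice controls Windward.
Windward and Alice together hold 73% + 27% = 100% of Meridian, so Alice controls Meridian.
So Alice already controls Meridian before the transaction.
After the purchase, Alice holds 6% of Larkspur directly.
Alice controlled Meridian already, so this is not a new person acquiring control; every other person's position is unchanged or reduced.
No new person acquires control, so the clause is not triggered.

No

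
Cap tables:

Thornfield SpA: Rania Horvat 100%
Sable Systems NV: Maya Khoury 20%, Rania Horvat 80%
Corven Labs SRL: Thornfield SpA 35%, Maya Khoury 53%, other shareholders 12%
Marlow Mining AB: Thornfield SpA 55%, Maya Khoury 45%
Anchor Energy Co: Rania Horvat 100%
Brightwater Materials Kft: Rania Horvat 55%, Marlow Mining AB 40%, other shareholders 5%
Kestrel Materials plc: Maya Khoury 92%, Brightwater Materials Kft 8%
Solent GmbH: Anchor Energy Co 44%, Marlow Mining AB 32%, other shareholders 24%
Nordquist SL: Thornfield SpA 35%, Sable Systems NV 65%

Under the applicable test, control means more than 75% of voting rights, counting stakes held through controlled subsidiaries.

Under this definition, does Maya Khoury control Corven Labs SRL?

Maya holds 92% of Kestrel, so Maya controls Kestrel.
In Corven, Maya's side holds only 53%, not > 75%.
So Maya does not control Corven.

No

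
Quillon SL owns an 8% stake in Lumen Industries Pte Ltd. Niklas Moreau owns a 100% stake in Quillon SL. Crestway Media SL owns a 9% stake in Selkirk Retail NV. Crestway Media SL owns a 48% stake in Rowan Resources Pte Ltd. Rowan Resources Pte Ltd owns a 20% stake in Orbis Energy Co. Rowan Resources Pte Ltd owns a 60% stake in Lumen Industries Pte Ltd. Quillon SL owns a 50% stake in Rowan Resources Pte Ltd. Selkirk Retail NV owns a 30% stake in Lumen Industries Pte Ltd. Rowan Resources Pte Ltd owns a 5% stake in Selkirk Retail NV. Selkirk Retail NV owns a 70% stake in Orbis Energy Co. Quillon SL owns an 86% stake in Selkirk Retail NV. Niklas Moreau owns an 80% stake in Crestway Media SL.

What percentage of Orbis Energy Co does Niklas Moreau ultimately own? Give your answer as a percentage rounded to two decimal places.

86.01%

Niklas reaches Orbis along 6 paths.
Via Crestway → Rowan → Selkirk: 80% × 48% × 5% × 70% = 1.344%.
Via Quillon → Rowan → Selkirk: 100% × 50% × 5% × 70% = 1.75%.
Via Crestway → Selkirk: 80% × 9% × 70% = 5.04%.
Via Quillon → Selkirk: 100% × 86% × 70% = 60.2%.
Via Crestway → Rowan: 80% × 48% × 20% = 7.68%.
Via Quillon → Rowan: 100% × 50% × 20% = 10%.
Total: 1.344% + 1.75% + 5.04% + 60.2% + 7.68% + 10% = 86.014%.
Rounded: 86.01%.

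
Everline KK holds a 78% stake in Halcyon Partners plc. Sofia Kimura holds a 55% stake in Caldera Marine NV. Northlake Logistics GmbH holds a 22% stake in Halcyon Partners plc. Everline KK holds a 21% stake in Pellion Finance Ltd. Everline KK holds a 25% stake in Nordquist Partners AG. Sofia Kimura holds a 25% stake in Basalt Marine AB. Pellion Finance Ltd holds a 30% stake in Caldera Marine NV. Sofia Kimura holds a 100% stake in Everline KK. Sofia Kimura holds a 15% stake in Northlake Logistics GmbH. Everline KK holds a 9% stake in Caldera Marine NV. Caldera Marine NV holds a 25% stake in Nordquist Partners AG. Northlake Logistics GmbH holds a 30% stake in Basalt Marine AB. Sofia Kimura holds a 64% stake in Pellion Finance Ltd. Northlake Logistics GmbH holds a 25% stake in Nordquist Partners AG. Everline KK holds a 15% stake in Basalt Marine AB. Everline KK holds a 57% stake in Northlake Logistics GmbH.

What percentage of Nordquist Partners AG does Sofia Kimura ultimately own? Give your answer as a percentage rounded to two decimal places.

65.38%

Sofia reaches Nordquist along 7 paths.
Via Everline: 100% × 25% = 25%.
Via Everline → Northlake: 100% × 57% × 25% = 14.25%.
Via Northlake: 15% × 25% = 3.75%.
Via Caldera: 55% × 25% = 13.75%.
Via Pellion → Caldera: 64% × 30% × 25% = 4.8%.
Via Everline → Pellion → Caldera: 100% × 21% × 30% × 25% = 1.575%.
Via Everline → Caldera: 100% × 9% × 25% = 2.25%.
Total: 25% + 14.25% + 3.75% + 13.75% + 4.8% + 1.575% + 2.25% = 65.375%.
Rounded: 65.38%.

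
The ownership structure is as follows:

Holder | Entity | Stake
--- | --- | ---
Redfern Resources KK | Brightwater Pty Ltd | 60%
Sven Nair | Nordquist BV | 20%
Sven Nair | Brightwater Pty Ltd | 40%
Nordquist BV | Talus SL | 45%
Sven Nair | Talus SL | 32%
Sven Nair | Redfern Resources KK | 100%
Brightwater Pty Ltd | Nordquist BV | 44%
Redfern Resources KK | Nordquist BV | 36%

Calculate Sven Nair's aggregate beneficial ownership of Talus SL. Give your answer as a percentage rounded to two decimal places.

Sven reaches Talus along 5 paths.
Direct stake: 32% = 32%.
Via Redfern → Nordquist: 100% × 36% × 45% = 16.2%.
Via Brightwater → Nordquist: 40% × 44% × 45% = 7.92%.
Via Redfern → Brightwater → Nordquist: 100% × 60% × 44% × 45% = 11.88%.
Via Nordquist: 20% × 45% = 9%.
Total: 32% + 16.2% + 7.92% + 11.88% + 9% = 77%.
Rounded: 77.00%.

77.00%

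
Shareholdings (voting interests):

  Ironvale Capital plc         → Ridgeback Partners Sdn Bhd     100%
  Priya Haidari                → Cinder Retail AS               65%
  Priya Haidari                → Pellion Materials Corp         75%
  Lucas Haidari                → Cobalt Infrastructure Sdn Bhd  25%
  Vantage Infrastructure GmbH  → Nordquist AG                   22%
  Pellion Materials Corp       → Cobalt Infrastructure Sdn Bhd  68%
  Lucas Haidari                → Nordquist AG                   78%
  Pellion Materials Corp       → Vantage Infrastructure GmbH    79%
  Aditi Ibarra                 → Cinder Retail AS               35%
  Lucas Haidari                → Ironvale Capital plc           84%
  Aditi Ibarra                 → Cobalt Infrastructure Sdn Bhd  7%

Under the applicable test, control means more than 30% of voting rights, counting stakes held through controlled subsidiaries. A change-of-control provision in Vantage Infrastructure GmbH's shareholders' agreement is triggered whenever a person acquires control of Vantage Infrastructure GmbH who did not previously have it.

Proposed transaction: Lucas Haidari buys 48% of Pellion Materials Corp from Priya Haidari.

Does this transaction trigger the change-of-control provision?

Yes

The purchase adds only to Lucas's holdings (Priya's stake shrinks), so Lucas is the only person who could newly come to control Vantage.
Lucas holds 84% of Ironvale, so Lucas controls Ironvale.
Ironvale holds 100% of Ridgeback, so Lucas controls Ridgeback.
Lucas holds 78% of Nordquist, so Lucas controls Nordquist.
Neither Lucas nor any entity Lucas controls holds any voting interest in Vantage.
So before the transaction, Lucas does not control Vantage.
After the purchase, Lucas holds 48% of Pellion directly, and Priya's stake falls to 27%.
Lucas holds 48% of Pellion, so Lucas controls Pellion.
Pellion holds 79% of Vantage, so Lucas controls Vantage.
Lucas did not control Vantage before and does after, so the clause is triggered.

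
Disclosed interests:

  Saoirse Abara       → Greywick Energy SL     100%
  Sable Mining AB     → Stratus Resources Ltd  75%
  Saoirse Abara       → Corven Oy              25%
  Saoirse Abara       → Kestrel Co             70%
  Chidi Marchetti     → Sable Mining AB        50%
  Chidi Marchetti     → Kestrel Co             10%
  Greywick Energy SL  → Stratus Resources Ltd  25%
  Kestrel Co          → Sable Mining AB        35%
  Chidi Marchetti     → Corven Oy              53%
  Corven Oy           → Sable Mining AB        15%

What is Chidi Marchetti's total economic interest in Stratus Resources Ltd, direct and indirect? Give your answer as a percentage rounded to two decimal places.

46.09%

Chidi reaches Stratus along 3 paths.
Via Kestrel → Sable: 10% × 35% × 75% = 2.625%.
Via Sable: 50% × 75% = 37.5%.
Via Corven → Sable: 53% × 15% × 75% = 5.9625%.
Total: 2.625% + 37.5% + 5.9625% = 46.0875%.
Rounded: 46.09%.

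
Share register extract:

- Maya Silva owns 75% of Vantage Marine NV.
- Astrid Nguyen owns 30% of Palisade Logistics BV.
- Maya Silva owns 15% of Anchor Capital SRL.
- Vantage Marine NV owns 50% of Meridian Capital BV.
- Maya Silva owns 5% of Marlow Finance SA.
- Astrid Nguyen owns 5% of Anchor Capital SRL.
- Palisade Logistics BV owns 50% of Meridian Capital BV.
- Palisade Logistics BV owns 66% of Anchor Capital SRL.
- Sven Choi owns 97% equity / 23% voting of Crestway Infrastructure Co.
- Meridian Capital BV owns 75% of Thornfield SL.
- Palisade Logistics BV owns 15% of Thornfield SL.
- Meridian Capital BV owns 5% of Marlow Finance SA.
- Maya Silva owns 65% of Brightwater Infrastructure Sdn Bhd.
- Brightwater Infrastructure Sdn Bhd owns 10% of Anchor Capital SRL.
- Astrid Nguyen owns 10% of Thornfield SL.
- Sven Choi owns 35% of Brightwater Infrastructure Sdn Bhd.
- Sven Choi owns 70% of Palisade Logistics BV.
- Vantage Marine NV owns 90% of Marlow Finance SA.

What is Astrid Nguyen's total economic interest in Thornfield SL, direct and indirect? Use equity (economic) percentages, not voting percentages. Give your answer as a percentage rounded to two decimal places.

Astrid reaches Thornfield along 3 paths.
Via Palisade → Meridian: 30% × 50% × 75% = 11.25%.
Direct stake: 10% = 10%.
Via Palisade: 30% × 15% = 4.5%.
Total: 11.25% + 10% + 4.5% = 25.75%.

25.75%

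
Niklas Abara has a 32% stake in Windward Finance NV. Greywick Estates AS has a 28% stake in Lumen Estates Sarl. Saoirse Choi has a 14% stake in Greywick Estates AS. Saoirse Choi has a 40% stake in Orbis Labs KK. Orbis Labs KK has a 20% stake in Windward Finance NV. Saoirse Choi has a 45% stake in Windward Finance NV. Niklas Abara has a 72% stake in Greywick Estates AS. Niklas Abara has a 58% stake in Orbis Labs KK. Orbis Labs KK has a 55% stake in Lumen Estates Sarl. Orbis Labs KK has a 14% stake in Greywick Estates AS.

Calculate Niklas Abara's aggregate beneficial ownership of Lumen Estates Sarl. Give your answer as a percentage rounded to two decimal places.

Niklas reaches Lumen along 3 paths.
Via Orbis → Greywick: 58% × 14% × 28% = 2.2736%.
Via Greywick: 72% × 28% = 20.16%.
Via Orbis: 58% × 55% = 31.9%.
Total: 2.2736% + 20.16% + 31.9% = 54.3336%.
Rounded: 54.33%.

54.33%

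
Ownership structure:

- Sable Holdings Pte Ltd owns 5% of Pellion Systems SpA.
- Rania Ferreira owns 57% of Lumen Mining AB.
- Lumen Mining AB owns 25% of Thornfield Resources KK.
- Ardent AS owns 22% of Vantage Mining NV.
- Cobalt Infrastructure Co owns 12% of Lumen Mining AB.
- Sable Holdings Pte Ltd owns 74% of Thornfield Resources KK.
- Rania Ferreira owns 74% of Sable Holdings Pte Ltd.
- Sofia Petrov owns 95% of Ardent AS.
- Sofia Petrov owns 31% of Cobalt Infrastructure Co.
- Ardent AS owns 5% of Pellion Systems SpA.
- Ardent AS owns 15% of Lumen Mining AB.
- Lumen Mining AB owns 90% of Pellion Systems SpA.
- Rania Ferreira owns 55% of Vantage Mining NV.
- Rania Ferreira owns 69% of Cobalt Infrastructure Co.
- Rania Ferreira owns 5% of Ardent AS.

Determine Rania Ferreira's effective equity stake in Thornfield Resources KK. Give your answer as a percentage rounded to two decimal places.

Rania reaches Thornfield along 4 paths.
Via Ardent → Lumen: 5% × 15% × 25% = 0.1875%.
Via Lumen: 57% × 25% = 14.25%.
Via Cobalt → Lumen: 69% × 12% × 25% = 2.07%.
Via Sable: 74% × 74% = 54.76%.
Total: 0.1875% + 14.25% + 2.07% + 54.76% = 71.2675%.
Rounded: 71.27%.

71.27%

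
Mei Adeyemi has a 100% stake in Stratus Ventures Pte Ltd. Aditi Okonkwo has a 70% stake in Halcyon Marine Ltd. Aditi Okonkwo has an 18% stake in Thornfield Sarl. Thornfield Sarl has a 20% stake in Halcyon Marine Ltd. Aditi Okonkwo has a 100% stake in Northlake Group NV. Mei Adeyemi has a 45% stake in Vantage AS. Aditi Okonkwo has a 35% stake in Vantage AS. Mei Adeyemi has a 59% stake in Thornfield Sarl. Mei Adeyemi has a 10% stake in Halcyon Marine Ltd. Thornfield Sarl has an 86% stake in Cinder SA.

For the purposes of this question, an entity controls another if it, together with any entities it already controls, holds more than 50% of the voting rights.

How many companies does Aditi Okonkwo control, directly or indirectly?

2

Aditi holds 70% of Halcyon, so Aditi controls Halcyon.
Aditi holds 100% of Northlake, so Aditi controls Northlake.
No other company's threshold is met.
Aditi controls 2 companies.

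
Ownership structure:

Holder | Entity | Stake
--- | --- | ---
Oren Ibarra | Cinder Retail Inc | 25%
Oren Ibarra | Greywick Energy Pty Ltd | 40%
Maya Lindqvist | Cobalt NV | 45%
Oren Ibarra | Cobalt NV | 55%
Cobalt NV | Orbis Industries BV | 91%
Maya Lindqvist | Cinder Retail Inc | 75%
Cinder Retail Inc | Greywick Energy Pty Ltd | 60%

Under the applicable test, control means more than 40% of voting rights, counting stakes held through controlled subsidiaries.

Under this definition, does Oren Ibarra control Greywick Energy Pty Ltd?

No

Oren holds 55% of Cobalt, so Oren controls Cobalt.
Cobalt holds 91% of Orbis, so Oren controls Orbis.
In Greywick, Oren's side holds only 40%, not > 40%.
So Oren does not control Greywick.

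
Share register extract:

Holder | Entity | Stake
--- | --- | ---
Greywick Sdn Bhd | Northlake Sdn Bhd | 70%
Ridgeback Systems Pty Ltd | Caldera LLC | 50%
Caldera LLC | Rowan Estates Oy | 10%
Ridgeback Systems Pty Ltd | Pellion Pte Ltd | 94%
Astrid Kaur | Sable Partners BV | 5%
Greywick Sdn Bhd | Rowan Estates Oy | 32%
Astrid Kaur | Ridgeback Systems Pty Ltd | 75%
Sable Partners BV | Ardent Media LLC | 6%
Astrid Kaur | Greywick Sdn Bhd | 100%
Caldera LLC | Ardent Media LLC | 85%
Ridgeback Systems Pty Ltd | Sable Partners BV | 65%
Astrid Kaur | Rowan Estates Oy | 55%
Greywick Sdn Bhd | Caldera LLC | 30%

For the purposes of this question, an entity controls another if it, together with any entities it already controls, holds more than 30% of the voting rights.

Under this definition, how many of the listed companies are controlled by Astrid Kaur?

8

Astrid holds 100% of Greywick, so Astrid controls Greywick.
Astrid holds 75% of Ridgeback, so Astrid controls Ridgeback.
Astrid and Ridgeback together hold 5% + 65% = 70% of Sable, so Astrid controls Sable.
Ridgeback and Greywick together hold 50% + 30% = 80% of Caldera, so Astrid controls Caldera.
Caldera and Greywick and Astrid together hold 10% + 32% + 55% = 97% of Rowan, so Astrid controls Rowan.
Caldera and Sable together hold 85% + 6% = 91% of Ardent, so Astrid controls Ardent.
Greywick holds 70% of Northlake, so Astrid controls Northlake.
Ridgeback holds 94% of Pellion, so Astrid controls Pellion.
Astrid controls 8 companies.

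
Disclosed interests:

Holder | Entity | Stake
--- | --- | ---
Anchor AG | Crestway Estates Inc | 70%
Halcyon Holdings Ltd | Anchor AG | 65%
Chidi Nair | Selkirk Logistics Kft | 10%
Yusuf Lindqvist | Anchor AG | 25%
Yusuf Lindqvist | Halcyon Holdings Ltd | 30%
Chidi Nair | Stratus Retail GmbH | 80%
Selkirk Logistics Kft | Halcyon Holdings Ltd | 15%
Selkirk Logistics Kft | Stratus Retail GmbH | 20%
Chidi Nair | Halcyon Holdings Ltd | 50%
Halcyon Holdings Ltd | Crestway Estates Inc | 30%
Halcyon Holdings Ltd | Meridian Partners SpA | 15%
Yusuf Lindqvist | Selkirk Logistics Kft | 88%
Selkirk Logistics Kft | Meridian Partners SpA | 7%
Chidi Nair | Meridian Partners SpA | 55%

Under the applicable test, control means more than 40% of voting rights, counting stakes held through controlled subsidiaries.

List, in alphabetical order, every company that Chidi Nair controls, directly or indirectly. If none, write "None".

Chidi holds 50% of Halcyon, so Chidi controls Halcyon.
Halcyon holds 65% of Anchor, so Chidi controls Anchor.
Chidi holds 80% of Stratus, so Chidi controls Stratus.
Chidi and Halcyon together hold 55% + 15% = 70% of Meridian, so Chidi controls Meridian.
Halcyon and Anchor together hold 30% + 70% = 100% of Crestway, so Chidi controls Crestway.
No other company's threshold is met.

Anchor AG, Crestway Estates Inc, Halcyon Holdings Ltd, Meridian Partners SpA, Stratus Retail GmbH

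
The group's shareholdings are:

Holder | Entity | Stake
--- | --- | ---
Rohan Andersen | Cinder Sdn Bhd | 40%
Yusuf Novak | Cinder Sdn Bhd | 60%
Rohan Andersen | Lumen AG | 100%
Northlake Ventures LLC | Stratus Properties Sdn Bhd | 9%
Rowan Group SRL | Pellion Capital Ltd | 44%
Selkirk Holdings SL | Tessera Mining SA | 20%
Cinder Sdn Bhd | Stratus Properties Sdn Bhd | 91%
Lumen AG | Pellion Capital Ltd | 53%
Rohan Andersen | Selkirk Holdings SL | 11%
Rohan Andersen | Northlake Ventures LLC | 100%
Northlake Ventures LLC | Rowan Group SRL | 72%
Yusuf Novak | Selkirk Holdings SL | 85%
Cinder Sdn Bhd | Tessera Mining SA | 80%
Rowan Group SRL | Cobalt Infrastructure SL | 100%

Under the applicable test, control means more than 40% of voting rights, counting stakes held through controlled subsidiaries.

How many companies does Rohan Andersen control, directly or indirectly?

5

Rohan holds 100% of Northlake, so Rohan controls Northlake.
Northlake holds 72% of Rowan, so Rohan controls Rowan.
Rohan holds 100% of Lumen, so Rohan controls Lumen.
Rowan and Lumen together hold 44% + 53% = 97% of Pellion, so Rohan controls Pellion.
Rowan holds 100% of Cobalt, so Rohan controls Cobalt.
No other company's threshold is met.
Rohan controls 5 companies.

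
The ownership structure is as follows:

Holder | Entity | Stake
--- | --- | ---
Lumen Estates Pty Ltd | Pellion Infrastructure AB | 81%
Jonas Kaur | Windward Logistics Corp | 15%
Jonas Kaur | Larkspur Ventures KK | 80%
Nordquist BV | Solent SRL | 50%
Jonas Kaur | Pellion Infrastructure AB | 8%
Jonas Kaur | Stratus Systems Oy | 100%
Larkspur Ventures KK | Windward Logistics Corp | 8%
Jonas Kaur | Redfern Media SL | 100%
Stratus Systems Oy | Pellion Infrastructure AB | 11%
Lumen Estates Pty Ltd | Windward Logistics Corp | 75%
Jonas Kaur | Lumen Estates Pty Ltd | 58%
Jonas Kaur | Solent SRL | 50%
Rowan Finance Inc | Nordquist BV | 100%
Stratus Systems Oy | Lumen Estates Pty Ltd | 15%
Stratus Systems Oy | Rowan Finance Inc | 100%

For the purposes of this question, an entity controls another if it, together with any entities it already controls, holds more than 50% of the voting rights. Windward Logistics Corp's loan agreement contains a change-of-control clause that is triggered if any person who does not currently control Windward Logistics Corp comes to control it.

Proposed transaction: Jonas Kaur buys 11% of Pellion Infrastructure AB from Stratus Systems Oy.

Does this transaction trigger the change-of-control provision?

The purchase adds only to Jonas's holdings (Stratus's stake shrinks), so Jonas is the only person who could newly come to control Windward.
Jonas holds 80% of Larkspur, so Jonas controls Larkspur.
Jonas holds 100% of Stratus, so Jonas controls Stratus.
Stratus and Jonas together hold 15% + 58% = 73% of Lumen, so Jonas controls Lumen.
Jonas and Lumen and Larkspur together hold 15% + 75% + 8% = 98% of Windward, so Jonas controls Windward.
So Jonas already controls Windward before the transaction.
After the purchase, Jonas's direct stake in Pellion rises to 8% + 11% = 19%, and Stratus's stake falls to 0%.
Jonas controlled Windward already, so this is not a new person acquiring control; every other person's position is unchanged or reduced.
No new person acquires control, so the clause is not triggered.

No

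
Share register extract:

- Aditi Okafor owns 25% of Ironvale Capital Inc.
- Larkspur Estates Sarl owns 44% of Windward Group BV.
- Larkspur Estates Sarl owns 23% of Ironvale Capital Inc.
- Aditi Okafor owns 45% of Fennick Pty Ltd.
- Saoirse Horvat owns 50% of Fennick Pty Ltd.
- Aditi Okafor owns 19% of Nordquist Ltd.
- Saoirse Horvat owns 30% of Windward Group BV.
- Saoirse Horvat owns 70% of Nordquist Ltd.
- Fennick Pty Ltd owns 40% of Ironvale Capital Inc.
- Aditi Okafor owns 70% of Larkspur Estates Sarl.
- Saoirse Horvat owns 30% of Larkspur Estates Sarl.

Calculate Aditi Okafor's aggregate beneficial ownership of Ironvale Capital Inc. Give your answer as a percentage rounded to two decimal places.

Aditi reaches Ironvale along 3 paths.
Via Larkspur: 70% × 23% = 16.1%.
Direct stake: 25% = 25%.
Via Fennick: 45% × 40% = 18%.
Total: 16.1% + 25% + 18% = 59.1%.
Rounded: 59.10%.

59.10%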